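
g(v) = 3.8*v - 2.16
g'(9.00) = 3.80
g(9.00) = 32.04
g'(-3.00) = 3.80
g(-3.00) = -13.56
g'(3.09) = 3.80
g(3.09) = 9.58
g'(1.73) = 3.80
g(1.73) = 4.41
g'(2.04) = 3.80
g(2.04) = 5.59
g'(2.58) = 3.80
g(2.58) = 7.64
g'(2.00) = 3.80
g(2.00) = 5.44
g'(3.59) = 3.80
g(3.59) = 11.48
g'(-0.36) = 3.80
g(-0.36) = -3.53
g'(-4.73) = 3.80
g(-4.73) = -20.13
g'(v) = 3.80000000000000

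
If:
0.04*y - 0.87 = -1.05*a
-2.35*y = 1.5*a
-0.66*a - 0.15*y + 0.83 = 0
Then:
No Solution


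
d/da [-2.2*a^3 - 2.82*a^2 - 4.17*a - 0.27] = -6.6*a^2 - 5.64*a - 4.17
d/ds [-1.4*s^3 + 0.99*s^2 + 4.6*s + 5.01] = -4.2*s^2 + 1.98*s + 4.6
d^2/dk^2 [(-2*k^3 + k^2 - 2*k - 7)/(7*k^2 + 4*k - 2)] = 6*(-62*k^3 - 313*k^2 - 232*k - 74)/(343*k^6 + 588*k^5 + 42*k^4 - 272*k^3 - 12*k^2 + 48*k - 8)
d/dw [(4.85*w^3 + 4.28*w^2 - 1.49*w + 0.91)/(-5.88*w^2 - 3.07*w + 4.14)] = (-28.518*w^4 - 29.779*w^3 + 38.3362*w^2 + 46.14*w - 3.3749)/(34.5744*w^4 + 36.1032*w^3 - 39.2615*w^2 - 25.4196*w + 17.1396)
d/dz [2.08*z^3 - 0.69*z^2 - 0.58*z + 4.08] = 6.24*z^2 - 1.38*z - 0.58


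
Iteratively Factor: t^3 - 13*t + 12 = (t + 4)*(t^2 - 4*t + 3) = (t - 3)*(t + 4)*(t - 1)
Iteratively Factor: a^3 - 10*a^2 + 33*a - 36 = (a - 4)*(a^2 - 6*a + 9) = (a - 4)*(a - 3)*(a - 3)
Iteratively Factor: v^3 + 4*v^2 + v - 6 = (v + 2)*(v^2 + 2*v - 3) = (v + 2)*(v + 3)*(v - 1)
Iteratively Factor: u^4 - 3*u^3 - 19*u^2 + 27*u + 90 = (u - 3)*(u^3 - 19*u - 30) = (u - 5)*(u - 3)*(u^2 + 5*u + 6) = (u - 5)*(u - 3)*(u + 2)*(u + 3)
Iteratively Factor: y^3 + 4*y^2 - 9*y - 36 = (y - 3)*(y^2 + 7*y + 12) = (y - 3)*(y + 3)*(y + 4)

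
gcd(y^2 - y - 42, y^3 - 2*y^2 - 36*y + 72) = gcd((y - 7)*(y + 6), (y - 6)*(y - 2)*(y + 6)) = y + 6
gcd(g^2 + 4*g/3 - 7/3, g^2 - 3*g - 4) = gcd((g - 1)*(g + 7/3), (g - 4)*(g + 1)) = 1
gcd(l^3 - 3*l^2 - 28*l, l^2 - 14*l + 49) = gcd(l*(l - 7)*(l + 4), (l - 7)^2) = l - 7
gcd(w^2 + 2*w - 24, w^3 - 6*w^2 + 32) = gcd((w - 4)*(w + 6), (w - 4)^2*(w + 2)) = w - 4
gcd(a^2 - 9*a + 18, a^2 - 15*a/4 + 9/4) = a - 3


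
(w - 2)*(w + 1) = w^2 - w - 2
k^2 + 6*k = k*(k + 6)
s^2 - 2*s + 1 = (s - 1)^2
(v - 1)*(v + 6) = v^2 + 5*v - 6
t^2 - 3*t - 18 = (t - 6)*(t + 3)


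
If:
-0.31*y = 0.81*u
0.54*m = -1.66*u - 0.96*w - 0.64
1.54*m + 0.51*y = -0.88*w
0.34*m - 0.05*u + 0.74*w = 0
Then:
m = -0.39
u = -0.35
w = 0.16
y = 0.91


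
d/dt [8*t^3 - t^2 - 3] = 2*t*(12*t - 1)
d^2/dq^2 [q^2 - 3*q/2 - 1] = 2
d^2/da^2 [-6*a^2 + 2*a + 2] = -12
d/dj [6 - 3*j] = -3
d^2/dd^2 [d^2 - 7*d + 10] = 2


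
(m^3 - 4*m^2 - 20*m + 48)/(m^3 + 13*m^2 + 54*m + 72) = (m^2 - 8*m + 12)/(m^2 + 9*m + 18)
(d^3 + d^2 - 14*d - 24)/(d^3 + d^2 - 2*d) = (d^2 - d - 12)/(d*(d - 1))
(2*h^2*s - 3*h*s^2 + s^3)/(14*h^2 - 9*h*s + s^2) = s*(-h + s)/(-7*h + s)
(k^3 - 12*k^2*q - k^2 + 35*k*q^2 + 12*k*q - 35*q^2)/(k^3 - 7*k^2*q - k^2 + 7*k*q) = (k - 5*q)/k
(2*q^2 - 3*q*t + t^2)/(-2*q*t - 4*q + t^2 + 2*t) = (-q + t)/(t + 2)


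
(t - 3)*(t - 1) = t^2 - 4*t + 3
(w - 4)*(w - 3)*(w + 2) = w^3 - 5*w^2 - 2*w + 24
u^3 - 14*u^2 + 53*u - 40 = (u - 8)*(u - 5)*(u - 1)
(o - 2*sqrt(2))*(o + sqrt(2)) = o^2 - sqrt(2)*o - 4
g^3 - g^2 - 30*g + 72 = (g - 4)*(g - 3)*(g + 6)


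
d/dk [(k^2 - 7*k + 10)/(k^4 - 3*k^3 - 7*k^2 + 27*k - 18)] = 2*(-k^3 + 8*k^2 - 5*k - 18)/(k^6 - 2*k^5 - 17*k^4 + 36*k^3 + 63*k^2 - 162*k + 81)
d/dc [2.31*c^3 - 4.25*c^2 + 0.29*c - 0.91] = 6.93*c^2 - 8.5*c + 0.29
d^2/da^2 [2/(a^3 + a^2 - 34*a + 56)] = 4*(-(3*a + 1)*(a^3 + a^2 - 34*a + 56) + (3*a^2 + 2*a - 34)^2)/(a^3 + a^2 - 34*a + 56)^3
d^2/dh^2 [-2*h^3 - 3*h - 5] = -12*h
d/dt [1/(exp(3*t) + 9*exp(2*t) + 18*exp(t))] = 3*(-exp(2*t) - 6*exp(t) - 6)*exp(-t)/(exp(2*t) + 9*exp(t) + 18)^2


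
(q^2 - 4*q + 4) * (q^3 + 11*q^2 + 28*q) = q^5 + 7*q^4 - 12*q^3 - 68*q^2 + 112*q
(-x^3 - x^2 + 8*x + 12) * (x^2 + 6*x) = -x^5 - 7*x^4 + 2*x^3 + 60*x^2 + 72*x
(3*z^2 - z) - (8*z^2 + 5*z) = -5*z^2 - 6*z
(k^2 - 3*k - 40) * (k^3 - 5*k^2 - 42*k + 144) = k^5 - 8*k^4 - 67*k^3 + 470*k^2 + 1248*k - 5760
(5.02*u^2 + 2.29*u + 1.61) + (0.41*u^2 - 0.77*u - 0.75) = 5.43*u^2 + 1.52*u + 0.86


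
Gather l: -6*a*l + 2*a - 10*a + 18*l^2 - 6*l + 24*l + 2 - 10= -8*a + 18*l^2 + l*(18 - 6*a) - 8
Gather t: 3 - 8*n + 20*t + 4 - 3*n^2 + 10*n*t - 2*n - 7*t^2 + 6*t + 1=-3*n^2 - 10*n - 7*t^2 + t*(10*n + 26) + 8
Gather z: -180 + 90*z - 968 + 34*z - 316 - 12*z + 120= 112*z - 1344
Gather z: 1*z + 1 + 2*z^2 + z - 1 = 2*z^2 + 2*z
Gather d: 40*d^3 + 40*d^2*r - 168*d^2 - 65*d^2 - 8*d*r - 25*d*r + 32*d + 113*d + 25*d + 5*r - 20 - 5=40*d^3 + d^2*(40*r - 233) + d*(170 - 33*r) + 5*r - 25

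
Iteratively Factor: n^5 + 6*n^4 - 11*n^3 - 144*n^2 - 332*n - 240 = (n + 2)*(n^4 + 4*n^3 - 19*n^2 - 106*n - 120) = (n - 5)*(n + 2)*(n^3 + 9*n^2 + 26*n + 24) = (n - 5)*(n + 2)*(n + 4)*(n^2 + 5*n + 6) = (n - 5)*(n + 2)*(n + 3)*(n + 4)*(n + 2)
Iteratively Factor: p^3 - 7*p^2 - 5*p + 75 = (p - 5)*(p^2 - 2*p - 15) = (p - 5)^2*(p + 3)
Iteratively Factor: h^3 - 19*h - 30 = (h + 3)*(h^2 - 3*h - 10) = (h + 2)*(h + 3)*(h - 5)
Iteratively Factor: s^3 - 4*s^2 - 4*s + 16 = (s - 4)*(s^2 - 4) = (s - 4)*(s - 2)*(s + 2)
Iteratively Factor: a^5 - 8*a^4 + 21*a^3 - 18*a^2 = (a - 2)*(a^4 - 6*a^3 + 9*a^2) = (a - 3)*(a - 2)*(a^3 - 3*a^2) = a*(a - 3)*(a - 2)*(a^2 - 3*a) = a^2*(a - 3)*(a - 2)*(a - 3)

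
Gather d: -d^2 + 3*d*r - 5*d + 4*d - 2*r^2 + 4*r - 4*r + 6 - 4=-d^2 + d*(3*r - 1) - 2*r^2 + 2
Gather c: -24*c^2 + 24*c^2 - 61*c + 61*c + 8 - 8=0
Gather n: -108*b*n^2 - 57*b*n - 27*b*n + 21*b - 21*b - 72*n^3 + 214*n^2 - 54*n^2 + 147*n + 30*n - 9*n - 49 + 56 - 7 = -72*n^3 + n^2*(160 - 108*b) + n*(168 - 84*b)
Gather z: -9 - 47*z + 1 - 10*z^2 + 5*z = -10*z^2 - 42*z - 8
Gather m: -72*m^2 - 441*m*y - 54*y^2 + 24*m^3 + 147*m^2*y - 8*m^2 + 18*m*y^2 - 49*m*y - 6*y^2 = 24*m^3 + m^2*(147*y - 80) + m*(18*y^2 - 490*y) - 60*y^2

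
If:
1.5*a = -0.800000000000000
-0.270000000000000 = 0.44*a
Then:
No Solution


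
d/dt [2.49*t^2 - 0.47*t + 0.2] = 4.98*t - 0.47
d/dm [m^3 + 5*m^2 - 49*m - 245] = 3*m^2 + 10*m - 49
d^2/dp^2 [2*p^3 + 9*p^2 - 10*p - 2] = 12*p + 18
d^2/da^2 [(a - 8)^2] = 2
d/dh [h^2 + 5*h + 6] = 2*h + 5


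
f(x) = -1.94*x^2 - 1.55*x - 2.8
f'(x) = -3.88*x - 1.55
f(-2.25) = -9.13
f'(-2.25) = 7.18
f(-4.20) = -30.51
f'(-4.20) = 14.75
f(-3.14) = -17.06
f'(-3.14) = 10.63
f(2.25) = -16.11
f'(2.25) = -10.28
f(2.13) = -14.90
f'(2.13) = -9.81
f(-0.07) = -2.70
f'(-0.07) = -1.28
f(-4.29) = -31.85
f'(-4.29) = 15.10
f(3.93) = -38.85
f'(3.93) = -16.80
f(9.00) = -173.89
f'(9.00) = -36.47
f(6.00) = -81.94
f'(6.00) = -24.83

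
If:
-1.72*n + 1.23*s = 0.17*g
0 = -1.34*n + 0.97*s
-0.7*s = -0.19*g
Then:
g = 0.00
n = 0.00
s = 0.00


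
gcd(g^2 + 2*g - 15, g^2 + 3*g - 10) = g + 5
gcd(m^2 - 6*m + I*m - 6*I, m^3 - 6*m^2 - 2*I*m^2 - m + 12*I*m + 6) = m - 6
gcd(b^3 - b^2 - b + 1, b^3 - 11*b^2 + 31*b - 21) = b - 1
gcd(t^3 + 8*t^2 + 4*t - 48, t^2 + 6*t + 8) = t + 4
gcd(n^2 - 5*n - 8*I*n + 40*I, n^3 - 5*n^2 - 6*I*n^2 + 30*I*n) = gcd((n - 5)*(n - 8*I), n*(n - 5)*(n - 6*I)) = n - 5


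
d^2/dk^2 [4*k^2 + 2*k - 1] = 8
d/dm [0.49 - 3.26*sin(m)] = -3.26*cos(m)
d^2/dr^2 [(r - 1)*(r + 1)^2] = 6*r + 2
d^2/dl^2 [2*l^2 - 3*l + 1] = 4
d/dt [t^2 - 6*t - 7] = 2*t - 6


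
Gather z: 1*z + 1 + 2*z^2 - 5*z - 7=2*z^2 - 4*z - 6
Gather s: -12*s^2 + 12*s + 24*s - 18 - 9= -12*s^2 + 36*s - 27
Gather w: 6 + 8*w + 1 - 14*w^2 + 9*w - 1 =-14*w^2 + 17*w + 6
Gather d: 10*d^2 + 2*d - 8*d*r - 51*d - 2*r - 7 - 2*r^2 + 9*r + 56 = 10*d^2 + d*(-8*r - 49) - 2*r^2 + 7*r + 49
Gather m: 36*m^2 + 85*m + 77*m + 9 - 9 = 36*m^2 + 162*m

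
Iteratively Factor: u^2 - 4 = (u + 2)*(u - 2)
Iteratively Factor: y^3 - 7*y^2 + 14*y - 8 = (y - 2)*(y^2 - 5*y + 4) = (y - 2)*(y - 1)*(y - 4)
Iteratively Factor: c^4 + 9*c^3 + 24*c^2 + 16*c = (c + 4)*(c^3 + 5*c^2 + 4*c) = (c + 1)*(c + 4)*(c^2 + 4*c) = c*(c + 1)*(c + 4)*(c + 4)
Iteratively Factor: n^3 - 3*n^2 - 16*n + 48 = (n - 4)*(n^2 + n - 12) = (n - 4)*(n + 4)*(n - 3)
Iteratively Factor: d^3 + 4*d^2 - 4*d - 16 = (d + 4)*(d^2 - 4) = (d - 2)*(d + 4)*(d + 2)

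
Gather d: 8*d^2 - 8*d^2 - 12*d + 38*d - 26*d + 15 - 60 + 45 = 0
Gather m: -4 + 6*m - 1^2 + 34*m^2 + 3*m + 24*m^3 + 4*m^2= 24*m^3 + 38*m^2 + 9*m - 5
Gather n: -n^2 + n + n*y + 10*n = -n^2 + n*(y + 11)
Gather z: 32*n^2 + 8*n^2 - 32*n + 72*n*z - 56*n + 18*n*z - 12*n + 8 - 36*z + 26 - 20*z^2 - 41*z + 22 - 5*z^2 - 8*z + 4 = 40*n^2 - 100*n - 25*z^2 + z*(90*n - 85) + 60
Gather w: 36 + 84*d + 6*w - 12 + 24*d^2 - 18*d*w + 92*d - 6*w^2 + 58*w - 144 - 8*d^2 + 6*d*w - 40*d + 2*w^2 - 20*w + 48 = 16*d^2 + 136*d - 4*w^2 + w*(44 - 12*d) - 72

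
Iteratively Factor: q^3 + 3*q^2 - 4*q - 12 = (q + 2)*(q^2 + q - 6) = (q + 2)*(q + 3)*(q - 2)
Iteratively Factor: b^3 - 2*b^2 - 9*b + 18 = (b - 2)*(b^2 - 9) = (b - 3)*(b - 2)*(b + 3)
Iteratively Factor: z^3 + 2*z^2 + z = (z + 1)*(z^2 + z) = (z + 1)^2*(z)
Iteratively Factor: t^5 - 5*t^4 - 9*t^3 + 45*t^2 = (t)*(t^4 - 5*t^3 - 9*t^2 + 45*t) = t*(t - 3)*(t^3 - 2*t^2 - 15*t) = t*(t - 3)*(t + 3)*(t^2 - 5*t) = t^2*(t - 3)*(t + 3)*(t - 5)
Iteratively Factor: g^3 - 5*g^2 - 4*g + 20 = (g + 2)*(g^2 - 7*g + 10) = (g - 5)*(g + 2)*(g - 2)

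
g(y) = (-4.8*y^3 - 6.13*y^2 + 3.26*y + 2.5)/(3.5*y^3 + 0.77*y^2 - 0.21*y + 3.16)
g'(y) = (-14.4*y^2 - 12.26*y + 3.26)/(3.5*y^3 + 0.77*y^2 - 0.21*y + 3.16) + (-10.5*y^2 - 1.54*y + 0.21)*(-4.8*y^3 - 6.13*y^2 + 3.26*y + 2.5)/(3.5*y^3 + 0.77*y^2 - 0.21*y + 3.16)^2 = (7.105427357601e-15*y^5 + 17.759*y^4 - 20.804*y^3 - 72.9769*y^2 - 42.5916*y + 10.8266)/(12.25*y^6 + 5.39*y^5 - 0.8771*y^4 + 21.7966*y^3 + 4.9105*y^2 - 1.3272*y + 9.9856)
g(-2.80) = -0.76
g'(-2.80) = 0.25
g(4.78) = -1.61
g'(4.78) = 0.03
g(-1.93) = -0.42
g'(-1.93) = 0.62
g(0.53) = 0.47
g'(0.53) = -2.37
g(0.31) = 0.85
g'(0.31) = -0.92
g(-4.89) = -1.04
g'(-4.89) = 0.07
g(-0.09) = 0.68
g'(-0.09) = 1.39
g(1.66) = -1.48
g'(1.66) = -0.50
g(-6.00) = -1.10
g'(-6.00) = 0.05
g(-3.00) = -0.80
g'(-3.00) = 0.21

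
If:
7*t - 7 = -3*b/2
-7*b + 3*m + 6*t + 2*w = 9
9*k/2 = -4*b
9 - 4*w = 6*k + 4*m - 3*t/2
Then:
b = 14/13 - 112*w/507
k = 896*w/4563 - 112/117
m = 155/39 - 1942*w/1521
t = 8*w/169 + 10/13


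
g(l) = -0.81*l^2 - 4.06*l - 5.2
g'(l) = -1.62*l - 4.06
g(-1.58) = -0.81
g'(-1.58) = -1.50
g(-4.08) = -2.12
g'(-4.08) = 2.55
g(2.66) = -21.73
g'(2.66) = -8.37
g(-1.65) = -0.71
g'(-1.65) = -1.39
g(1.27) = -11.66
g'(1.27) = -6.12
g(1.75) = -14.79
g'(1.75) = -6.90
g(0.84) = -9.18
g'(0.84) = -5.42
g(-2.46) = -0.11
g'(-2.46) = -0.07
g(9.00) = -107.35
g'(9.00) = -18.64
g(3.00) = -24.67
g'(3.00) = -8.92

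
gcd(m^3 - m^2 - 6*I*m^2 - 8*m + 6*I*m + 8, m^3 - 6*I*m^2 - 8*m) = m^2 - 6*I*m - 8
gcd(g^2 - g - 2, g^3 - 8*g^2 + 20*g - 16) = g - 2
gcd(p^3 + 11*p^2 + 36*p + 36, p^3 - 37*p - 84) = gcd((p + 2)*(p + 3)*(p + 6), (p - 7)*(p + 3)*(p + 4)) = p + 3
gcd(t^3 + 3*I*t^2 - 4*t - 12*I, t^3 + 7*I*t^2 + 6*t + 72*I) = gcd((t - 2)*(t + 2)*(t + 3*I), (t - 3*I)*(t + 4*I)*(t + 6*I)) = 1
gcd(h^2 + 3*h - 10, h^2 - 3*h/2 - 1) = h - 2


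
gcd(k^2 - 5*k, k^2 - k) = k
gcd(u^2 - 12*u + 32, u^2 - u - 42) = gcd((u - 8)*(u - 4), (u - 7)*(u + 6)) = 1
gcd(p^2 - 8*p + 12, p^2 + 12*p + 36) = 1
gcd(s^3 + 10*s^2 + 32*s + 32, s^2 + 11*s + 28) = s + 4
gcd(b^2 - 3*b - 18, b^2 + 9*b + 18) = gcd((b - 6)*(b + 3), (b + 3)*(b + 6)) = b + 3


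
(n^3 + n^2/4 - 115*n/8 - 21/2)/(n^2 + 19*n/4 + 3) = (n^2 - n/2 - 14)/(n + 4)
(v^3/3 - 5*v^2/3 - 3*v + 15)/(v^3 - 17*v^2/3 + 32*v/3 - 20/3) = (v^3 - 5*v^2 - 9*v + 45)/(3*v^3 - 17*v^2 + 32*v - 20)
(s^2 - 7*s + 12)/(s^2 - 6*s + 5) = (s^2 - 7*s + 12)/(s^2 - 6*s + 5)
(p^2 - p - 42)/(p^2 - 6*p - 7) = (p + 6)/(p + 1)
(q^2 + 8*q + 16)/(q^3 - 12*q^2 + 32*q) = (q^2 + 8*q + 16)/(q*(q^2 - 12*q + 32))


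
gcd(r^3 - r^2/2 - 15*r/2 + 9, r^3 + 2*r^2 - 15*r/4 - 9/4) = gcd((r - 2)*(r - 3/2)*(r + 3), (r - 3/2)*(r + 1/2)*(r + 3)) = r^2 + 3*r/2 - 9/2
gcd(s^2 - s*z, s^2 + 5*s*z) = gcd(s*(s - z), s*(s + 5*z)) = s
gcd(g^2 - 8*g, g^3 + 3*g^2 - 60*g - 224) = g - 8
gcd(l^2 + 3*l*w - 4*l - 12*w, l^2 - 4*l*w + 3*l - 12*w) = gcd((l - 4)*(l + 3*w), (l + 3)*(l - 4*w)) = 1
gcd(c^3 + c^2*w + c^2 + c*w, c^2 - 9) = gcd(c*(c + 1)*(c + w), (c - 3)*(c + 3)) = 1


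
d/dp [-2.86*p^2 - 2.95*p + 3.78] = -5.72*p - 2.95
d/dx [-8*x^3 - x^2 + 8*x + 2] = -24*x^2 - 2*x + 8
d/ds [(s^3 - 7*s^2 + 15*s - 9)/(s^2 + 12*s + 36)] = (s^3 + 18*s^2 - 99*s + 108)/(s^3 + 18*s^2 + 108*s + 216)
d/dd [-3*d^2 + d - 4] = 1 - 6*d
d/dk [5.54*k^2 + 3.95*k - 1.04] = 11.08*k + 3.95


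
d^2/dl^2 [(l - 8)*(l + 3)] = 2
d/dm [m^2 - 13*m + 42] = 2*m - 13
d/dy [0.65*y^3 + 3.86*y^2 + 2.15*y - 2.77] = 1.95*y^2 + 7.72*y + 2.15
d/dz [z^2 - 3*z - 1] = 2*z - 3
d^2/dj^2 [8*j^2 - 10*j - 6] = 16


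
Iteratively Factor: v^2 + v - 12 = (v + 4)*(v - 3)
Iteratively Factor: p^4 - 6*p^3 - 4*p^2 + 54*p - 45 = (p - 1)*(p^3 - 5*p^2 - 9*p + 45) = (p - 1)*(p + 3)*(p^2 - 8*p + 15) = (p - 5)*(p - 1)*(p + 3)*(p - 3)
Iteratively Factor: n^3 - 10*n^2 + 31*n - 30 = (n - 2)*(n^2 - 8*n + 15) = (n - 5)*(n - 2)*(n - 3)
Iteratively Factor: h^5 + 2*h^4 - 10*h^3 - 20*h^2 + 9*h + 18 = (h + 2)*(h^4 - 10*h^2 + 9) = (h - 1)*(h + 2)*(h^3 + h^2 - 9*h - 9) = (h - 1)*(h + 1)*(h + 2)*(h^2 - 9) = (h - 1)*(h + 1)*(h + 2)*(h + 3)*(h - 3)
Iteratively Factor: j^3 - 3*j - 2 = (j + 1)*(j^2 - j - 2) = (j - 2)*(j + 1)*(j + 1)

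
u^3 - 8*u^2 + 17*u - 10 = (u - 5)*(u - 2)*(u - 1)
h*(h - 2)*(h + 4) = h^3 + 2*h^2 - 8*h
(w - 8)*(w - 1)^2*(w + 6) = w^4 - 4*w^3 - 43*w^2 + 94*w - 48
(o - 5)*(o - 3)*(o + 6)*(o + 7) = o^4 + 5*o^3 - 47*o^2 - 141*o + 630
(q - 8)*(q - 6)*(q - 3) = q^3 - 17*q^2 + 90*q - 144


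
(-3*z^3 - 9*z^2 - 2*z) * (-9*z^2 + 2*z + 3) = 27*z^5 + 75*z^4 - 9*z^3 - 31*z^2 - 6*z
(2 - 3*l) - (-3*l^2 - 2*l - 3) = 3*l^2 - l + 5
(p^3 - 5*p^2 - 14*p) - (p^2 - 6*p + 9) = p^3 - 6*p^2 - 8*p - 9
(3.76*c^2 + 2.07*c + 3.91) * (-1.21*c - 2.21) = -4.5496*c^3 - 10.8143*c^2 - 9.3058*c - 8.6411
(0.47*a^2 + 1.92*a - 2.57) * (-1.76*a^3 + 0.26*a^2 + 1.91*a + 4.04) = -0.8272*a^5 - 3.257*a^4 + 5.9201*a^3 + 4.8978*a^2 + 2.8481*a - 10.3828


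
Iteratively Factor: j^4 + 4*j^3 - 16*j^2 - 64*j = (j)*(j^3 + 4*j^2 - 16*j - 64) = j*(j + 4)*(j^2 - 16) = j*(j + 4)^2*(j - 4)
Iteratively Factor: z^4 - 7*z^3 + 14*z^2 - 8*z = (z - 2)*(z^3 - 5*z^2 + 4*z) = z*(z - 2)*(z^2 - 5*z + 4) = z*(z - 4)*(z - 2)*(z - 1)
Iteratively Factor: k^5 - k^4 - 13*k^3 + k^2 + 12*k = (k - 4)*(k^4 + 3*k^3 - k^2 - 3*k) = (k - 4)*(k - 1)*(k^3 + 4*k^2 + 3*k) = (k - 4)*(k - 1)*(k + 1)*(k^2 + 3*k) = (k - 4)*(k - 1)*(k + 1)*(k + 3)*(k)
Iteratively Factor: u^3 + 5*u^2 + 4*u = (u)*(u^2 + 5*u + 4) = u*(u + 1)*(u + 4)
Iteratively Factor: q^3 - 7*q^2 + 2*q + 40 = (q - 4)*(q^2 - 3*q - 10) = (q - 4)*(q + 2)*(q - 5)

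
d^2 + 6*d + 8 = (d + 2)*(d + 4)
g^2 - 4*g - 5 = (g - 5)*(g + 1)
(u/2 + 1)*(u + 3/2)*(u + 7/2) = u^3/2 + 7*u^2/2 + 61*u/8 + 21/4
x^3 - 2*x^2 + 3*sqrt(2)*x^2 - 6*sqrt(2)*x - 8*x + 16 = (x - 2)*(x - sqrt(2))*(x + 4*sqrt(2))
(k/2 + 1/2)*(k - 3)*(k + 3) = k^3/2 + k^2/2 - 9*k/2 - 9/2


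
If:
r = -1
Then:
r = -1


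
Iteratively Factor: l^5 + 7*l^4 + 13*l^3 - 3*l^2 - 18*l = (l + 3)*(l^4 + 4*l^3 + l^2 - 6*l) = (l + 3)^2*(l^3 + l^2 - 2*l) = l*(l + 3)^2*(l^2 + l - 2) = l*(l + 2)*(l + 3)^2*(l - 1)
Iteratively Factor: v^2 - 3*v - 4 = (v + 1)*(v - 4)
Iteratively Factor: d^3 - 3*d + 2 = (d - 1)*(d^2 + d - 2) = (d - 1)^2*(d + 2)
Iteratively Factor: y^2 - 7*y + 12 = (y - 3)*(y - 4)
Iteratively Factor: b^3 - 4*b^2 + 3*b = (b - 1)*(b^2 - 3*b) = b*(b - 1)*(b - 3)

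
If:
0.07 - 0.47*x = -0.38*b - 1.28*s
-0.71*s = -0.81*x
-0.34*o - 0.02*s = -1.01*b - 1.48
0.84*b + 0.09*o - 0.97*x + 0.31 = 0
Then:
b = -0.52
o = 2.80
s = 0.15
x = 0.13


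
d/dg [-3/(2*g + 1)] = 6/(2*g + 1)^2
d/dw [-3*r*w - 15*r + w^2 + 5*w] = -3*r + 2*w + 5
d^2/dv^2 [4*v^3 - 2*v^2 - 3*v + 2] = 24*v - 4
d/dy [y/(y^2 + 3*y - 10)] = (y^2 - y*(2*y + 3) + 3*y - 10)/(y^2 + 3*y - 10)^2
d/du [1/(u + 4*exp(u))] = (-4*exp(u) - 1)/(u + 4*exp(u))^2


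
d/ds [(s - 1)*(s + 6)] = 2*s + 5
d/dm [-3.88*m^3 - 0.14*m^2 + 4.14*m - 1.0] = -11.64*m^2 - 0.28*m + 4.14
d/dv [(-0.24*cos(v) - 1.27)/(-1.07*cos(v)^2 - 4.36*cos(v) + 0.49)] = (0.2568*cos(v)^2 + 2.7178*cos(v) + 5.6548)*sin(v)/(1.1449*cos(v)^4 + 9.3304*cos(v)^3 + 17.961*cos(v)^2 - 4.2728*cos(v) + 0.2401)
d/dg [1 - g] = -1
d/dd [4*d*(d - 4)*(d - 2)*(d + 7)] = 16*d^3 + 12*d^2 - 272*d + 224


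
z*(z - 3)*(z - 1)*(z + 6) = z^4 + 2*z^3 - 21*z^2 + 18*z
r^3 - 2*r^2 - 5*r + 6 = (r - 3)*(r - 1)*(r + 2)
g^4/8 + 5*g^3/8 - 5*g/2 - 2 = (g/4 + 1)*(g/2 + 1/2)*(g - 2)*(g + 2)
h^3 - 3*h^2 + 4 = (h - 2)^2*(h + 1)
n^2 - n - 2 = (n - 2)*(n + 1)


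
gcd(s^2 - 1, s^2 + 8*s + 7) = s + 1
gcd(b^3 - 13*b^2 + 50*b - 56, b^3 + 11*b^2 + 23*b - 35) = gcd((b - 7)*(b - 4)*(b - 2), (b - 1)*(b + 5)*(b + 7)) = 1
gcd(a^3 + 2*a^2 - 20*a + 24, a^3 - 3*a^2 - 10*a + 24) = a - 2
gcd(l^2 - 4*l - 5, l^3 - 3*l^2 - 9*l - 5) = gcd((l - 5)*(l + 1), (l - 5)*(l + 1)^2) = l^2 - 4*l - 5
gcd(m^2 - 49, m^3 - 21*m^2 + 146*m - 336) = m - 7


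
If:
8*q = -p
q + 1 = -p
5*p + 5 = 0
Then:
No Solution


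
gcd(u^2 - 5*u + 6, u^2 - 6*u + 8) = u - 2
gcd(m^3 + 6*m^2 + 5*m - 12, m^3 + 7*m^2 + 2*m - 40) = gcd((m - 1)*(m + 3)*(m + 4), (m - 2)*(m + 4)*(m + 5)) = m + 4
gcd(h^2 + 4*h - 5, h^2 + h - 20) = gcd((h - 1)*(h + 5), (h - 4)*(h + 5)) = h + 5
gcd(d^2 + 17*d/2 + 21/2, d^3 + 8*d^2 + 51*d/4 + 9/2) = d + 3/2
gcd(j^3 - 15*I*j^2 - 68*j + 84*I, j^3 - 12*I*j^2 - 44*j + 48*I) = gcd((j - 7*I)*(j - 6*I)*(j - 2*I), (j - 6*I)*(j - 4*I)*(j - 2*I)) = j^2 - 8*I*j - 12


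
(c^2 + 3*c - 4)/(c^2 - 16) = (c - 1)/(c - 4)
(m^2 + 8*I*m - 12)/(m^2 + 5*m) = (m^2 + 8*I*m - 12)/(m*(m + 5))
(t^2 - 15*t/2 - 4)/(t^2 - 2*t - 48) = (t + 1/2)/(t + 6)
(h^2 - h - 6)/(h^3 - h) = (h^2 - h - 6)/(h^3 - h)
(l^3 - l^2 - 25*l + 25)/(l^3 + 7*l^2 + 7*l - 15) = (l - 5)/(l + 3)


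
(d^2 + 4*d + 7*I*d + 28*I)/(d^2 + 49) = (d + 4)/(d - 7*I)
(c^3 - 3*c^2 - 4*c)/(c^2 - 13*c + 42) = c*(c^2 - 3*c - 4)/(c^2 - 13*c + 42)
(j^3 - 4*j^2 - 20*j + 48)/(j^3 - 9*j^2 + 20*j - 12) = (j + 4)/(j - 1)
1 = 1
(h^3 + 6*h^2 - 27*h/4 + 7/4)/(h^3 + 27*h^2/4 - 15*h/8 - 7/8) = 2*(2*h - 1)/(4*h + 1)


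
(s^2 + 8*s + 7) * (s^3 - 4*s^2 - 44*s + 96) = s^5 + 4*s^4 - 69*s^3 - 284*s^2 + 460*s + 672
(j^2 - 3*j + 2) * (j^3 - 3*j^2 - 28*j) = j^5 - 6*j^4 - 17*j^3 + 78*j^2 - 56*j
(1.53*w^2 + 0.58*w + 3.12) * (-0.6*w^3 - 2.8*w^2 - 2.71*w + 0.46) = -0.918*w^5 - 4.632*w^4 - 7.6423*w^3 - 9.604*w^2 - 8.1884*w + 1.4352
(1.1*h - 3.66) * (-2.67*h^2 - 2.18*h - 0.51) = -2.937*h^3 + 7.3742*h^2 + 7.4178*h + 1.8666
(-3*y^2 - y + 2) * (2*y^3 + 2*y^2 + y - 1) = -6*y^5 - 8*y^4 - y^3 + 6*y^2 + 3*y - 2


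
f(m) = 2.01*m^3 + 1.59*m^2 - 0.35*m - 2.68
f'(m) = 6.03*m^2 + 3.18*m - 0.35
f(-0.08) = -2.64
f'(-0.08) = -0.57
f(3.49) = 100.91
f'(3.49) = 84.19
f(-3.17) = -49.62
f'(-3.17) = 50.16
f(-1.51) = -5.45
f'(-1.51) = 8.60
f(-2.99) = -41.15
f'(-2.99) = 44.05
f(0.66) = -1.64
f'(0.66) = 4.38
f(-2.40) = -20.47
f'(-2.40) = 26.75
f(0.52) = -2.15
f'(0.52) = 2.93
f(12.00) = 3695.36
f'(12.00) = 906.13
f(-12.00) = -3242.80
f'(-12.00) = 829.81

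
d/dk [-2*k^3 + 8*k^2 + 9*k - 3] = -6*k^2 + 16*k + 9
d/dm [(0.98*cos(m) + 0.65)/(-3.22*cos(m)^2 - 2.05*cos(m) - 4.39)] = (-3.1556*cos(m)^2 - 4.186*cos(m) + 2.9697)*sin(m)/(10.3684*cos(m)^4 + 13.202*cos(m)^3 + 32.4741*cos(m)^2 + 17.999*cos(m) + 19.2721)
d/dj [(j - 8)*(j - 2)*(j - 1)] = 3*j^2 - 22*j + 26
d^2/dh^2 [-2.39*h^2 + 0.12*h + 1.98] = -4.78000000000000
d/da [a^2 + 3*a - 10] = 2*a + 3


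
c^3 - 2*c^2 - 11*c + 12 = (c - 4)*(c - 1)*(c + 3)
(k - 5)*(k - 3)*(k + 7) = k^3 - k^2 - 41*k + 105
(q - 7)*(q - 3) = q^2 - 10*q + 21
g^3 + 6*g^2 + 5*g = g*(g + 1)*(g + 5)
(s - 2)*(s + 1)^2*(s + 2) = s^4 + 2*s^3 - 3*s^2 - 8*s - 4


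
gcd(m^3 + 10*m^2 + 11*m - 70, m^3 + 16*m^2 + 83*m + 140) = m^2 + 12*m + 35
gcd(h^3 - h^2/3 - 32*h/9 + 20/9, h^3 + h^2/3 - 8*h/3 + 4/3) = h^2 + 4*h/3 - 4/3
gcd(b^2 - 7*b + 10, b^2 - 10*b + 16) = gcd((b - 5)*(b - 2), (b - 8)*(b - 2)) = b - 2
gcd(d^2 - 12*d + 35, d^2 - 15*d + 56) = d - 7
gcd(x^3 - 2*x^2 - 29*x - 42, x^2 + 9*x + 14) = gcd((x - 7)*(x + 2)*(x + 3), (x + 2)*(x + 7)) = x + 2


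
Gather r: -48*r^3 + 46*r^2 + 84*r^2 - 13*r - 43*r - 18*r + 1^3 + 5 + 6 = -48*r^3 + 130*r^2 - 74*r + 12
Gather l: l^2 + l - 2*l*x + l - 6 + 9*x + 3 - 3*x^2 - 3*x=l^2 + l*(2 - 2*x) - 3*x^2 + 6*x - 3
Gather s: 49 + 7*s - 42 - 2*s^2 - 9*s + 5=-2*s^2 - 2*s + 12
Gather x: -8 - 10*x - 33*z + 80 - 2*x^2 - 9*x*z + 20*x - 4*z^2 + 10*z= -2*x^2 + x*(10 - 9*z) - 4*z^2 - 23*z + 72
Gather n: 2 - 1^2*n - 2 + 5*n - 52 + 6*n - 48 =10*n - 100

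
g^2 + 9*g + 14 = (g + 2)*(g + 7)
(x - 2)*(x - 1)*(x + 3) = x^3 - 7*x + 6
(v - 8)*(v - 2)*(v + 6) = v^3 - 4*v^2 - 44*v + 96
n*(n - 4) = n^2 - 4*n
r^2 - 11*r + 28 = (r - 7)*(r - 4)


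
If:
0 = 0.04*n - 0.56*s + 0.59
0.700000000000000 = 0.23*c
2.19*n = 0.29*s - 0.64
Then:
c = 3.04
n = -0.15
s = 1.04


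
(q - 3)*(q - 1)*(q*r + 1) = q^3*r - 4*q^2*r + q^2 + 3*q*r - 4*q + 3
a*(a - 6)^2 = a^3 - 12*a^2 + 36*a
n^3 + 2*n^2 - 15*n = n*(n - 3)*(n + 5)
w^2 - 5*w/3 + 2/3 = (w - 1)*(w - 2/3)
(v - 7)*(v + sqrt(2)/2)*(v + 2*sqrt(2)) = v^3 - 7*v^2 + 5*sqrt(2)*v^2/2 - 35*sqrt(2)*v/2 + 2*v - 14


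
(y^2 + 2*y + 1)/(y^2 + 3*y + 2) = (y + 1)/(y + 2)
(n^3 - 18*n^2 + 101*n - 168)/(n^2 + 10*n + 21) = (n^3 - 18*n^2 + 101*n - 168)/(n^2 + 10*n + 21)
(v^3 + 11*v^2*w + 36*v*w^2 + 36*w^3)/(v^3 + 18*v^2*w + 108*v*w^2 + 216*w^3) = (v^2 + 5*v*w + 6*w^2)/(v^2 + 12*v*w + 36*w^2)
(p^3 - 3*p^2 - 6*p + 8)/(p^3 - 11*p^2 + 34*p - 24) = (p + 2)/(p - 6)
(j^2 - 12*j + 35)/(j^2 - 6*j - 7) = (j - 5)/(j + 1)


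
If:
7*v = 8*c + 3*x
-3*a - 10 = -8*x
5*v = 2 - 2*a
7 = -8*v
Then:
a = 51/16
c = -1723/1024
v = -7/8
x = 313/128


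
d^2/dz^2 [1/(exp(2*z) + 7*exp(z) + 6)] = (2*(2*exp(z) + 7)^2*exp(z) - (4*exp(z) + 7)*(exp(2*z) + 7*exp(z) + 6))*exp(z)/(exp(2*z) + 7*exp(z) + 6)^3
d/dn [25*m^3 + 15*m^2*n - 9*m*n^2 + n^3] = 15*m^2 - 18*m*n + 3*n^2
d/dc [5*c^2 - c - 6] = 10*c - 1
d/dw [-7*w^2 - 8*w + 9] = -14*w - 8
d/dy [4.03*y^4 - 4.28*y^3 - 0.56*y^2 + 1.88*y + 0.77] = 16.12*y^3 - 12.84*y^2 - 1.12*y + 1.88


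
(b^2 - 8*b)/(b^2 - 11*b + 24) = b/(b - 3)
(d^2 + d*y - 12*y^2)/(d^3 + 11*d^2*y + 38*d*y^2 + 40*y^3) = (d - 3*y)/(d^2 + 7*d*y + 10*y^2)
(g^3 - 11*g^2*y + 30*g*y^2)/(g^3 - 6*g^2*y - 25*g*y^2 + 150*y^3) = g/(g + 5*y)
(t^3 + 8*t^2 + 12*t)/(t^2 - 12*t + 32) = t*(t^2 + 8*t + 12)/(t^2 - 12*t + 32)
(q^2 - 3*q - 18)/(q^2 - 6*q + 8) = (q^2 - 3*q - 18)/(q^2 - 6*q + 8)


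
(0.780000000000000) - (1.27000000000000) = -0.490000000000000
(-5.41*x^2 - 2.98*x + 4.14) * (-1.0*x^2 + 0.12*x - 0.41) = 5.41*x^4 + 2.3308*x^3 - 2.2795*x^2 + 1.7186*x - 1.6974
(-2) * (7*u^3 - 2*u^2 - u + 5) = -14*u^3 + 4*u^2 + 2*u - 10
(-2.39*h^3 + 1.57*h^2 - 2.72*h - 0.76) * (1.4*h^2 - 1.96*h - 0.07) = -3.346*h^5 + 6.8824*h^4 - 6.7179*h^3 + 4.1573*h^2 + 1.68*h + 0.0532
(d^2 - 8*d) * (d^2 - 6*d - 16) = d^4 - 14*d^3 + 32*d^2 + 128*d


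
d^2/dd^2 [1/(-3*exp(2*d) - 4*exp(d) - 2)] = 4*((3*exp(d) + 1)*(3*exp(2*d) + 4*exp(d) + 2) - 2*(3*exp(d) + 2)^2*exp(d))*exp(d)/(3*exp(2*d) + 4*exp(d) + 2)^3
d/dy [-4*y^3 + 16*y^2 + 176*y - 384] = -12*y^2 + 32*y + 176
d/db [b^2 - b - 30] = 2*b - 1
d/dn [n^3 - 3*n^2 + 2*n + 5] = 3*n^2 - 6*n + 2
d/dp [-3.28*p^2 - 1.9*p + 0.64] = -6.56*p - 1.9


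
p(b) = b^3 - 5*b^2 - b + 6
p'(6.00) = 47.00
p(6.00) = 36.00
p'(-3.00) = 56.00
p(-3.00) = -63.00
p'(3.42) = -0.11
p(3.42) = -15.90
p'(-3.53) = 71.68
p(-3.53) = -96.76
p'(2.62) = -6.61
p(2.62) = -12.96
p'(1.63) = -9.33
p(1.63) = -4.58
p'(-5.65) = 151.27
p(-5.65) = -328.32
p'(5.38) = 32.03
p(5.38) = 11.62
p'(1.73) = -9.32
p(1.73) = -5.52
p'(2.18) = -8.54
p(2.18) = -9.58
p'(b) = 3*b^2 - 10*b - 1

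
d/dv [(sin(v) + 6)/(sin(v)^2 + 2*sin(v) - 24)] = -cos(v)/(sin(v) - 4)^2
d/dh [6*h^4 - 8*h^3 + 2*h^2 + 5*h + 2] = 24*h^3 - 24*h^2 + 4*h + 5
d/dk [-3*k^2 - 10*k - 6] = -6*k - 10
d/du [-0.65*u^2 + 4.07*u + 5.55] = 4.07 - 1.3*u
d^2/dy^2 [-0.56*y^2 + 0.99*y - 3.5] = -1.12000000000000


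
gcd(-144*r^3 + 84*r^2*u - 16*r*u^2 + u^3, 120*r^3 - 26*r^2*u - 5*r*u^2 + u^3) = 24*r^2 - 10*r*u + u^2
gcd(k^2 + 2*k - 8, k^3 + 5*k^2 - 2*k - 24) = k^2 + 2*k - 8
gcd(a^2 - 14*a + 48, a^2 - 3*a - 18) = a - 6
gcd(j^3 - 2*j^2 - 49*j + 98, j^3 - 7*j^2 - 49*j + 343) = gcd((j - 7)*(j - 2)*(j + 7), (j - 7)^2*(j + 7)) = j^2 - 49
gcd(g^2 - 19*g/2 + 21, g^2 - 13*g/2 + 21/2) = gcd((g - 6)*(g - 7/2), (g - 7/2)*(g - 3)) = g - 7/2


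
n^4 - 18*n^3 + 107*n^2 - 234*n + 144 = (n - 8)*(n - 6)*(n - 3)*(n - 1)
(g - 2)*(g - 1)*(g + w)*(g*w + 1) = g^4*w + g^3*w^2 - 3*g^3*w + g^3 - 3*g^2*w^2 + 3*g^2*w - 3*g^2 + 2*g*w^2 - 3*g*w + 2*g + 2*w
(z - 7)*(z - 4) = z^2 - 11*z + 28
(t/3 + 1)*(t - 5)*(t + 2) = t^3/3 - 19*t/3 - 10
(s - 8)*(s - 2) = s^2 - 10*s + 16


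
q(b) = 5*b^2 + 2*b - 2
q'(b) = 10*b + 2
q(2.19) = 26.36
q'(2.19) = 23.90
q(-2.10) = 15.85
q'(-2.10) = -19.00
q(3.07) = 51.26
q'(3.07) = 32.70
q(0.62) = 1.16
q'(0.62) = 8.20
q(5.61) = 166.58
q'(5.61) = 58.10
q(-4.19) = 77.40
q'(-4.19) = -39.90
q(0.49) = 0.18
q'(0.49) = 6.90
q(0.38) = -0.52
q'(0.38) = 5.80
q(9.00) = 421.00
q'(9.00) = 92.00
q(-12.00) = 694.00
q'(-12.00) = -118.00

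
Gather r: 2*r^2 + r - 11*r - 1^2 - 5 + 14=2*r^2 - 10*r + 8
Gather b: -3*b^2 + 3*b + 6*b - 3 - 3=-3*b^2 + 9*b - 6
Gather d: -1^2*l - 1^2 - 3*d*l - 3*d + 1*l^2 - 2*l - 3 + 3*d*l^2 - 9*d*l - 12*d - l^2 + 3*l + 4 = d*(3*l^2 - 12*l - 15)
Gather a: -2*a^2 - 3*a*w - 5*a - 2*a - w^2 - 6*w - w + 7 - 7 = -2*a^2 + a*(-3*w - 7) - w^2 - 7*w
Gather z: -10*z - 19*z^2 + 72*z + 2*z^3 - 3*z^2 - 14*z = 2*z^3 - 22*z^2 + 48*z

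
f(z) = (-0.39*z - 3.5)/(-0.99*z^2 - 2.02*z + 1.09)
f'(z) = (-0.39*z - 3.5)*(1.98*z + 2.02)/(-0.99*z^2 - 2.02*z + 1.09)^2 - 0.39/(-0.99*z^2 - 2.02*z + 1.09) = (0.3861*z^2 + 0.7878*z - (0.39*z + 3.5)*(1.98*z + 2.02) - 0.4251)/(0.99*z^2 + 2.02*z - 1.09)^2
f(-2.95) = 1.50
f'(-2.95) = 3.91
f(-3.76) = 0.38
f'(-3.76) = 0.46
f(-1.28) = -1.46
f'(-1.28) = 0.18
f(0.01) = -3.28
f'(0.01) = -6.61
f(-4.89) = 0.13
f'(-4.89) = 0.11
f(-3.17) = 0.92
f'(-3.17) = 1.76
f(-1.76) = -1.78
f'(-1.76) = 1.41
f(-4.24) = 0.23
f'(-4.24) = 0.23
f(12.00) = 0.05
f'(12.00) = -0.01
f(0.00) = -3.21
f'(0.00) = -6.31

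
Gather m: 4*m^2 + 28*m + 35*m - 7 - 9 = 4*m^2 + 63*m - 16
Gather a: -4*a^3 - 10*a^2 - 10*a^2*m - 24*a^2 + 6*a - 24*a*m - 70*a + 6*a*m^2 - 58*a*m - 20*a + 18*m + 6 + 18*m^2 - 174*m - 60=-4*a^3 + a^2*(-10*m - 34) + a*(6*m^2 - 82*m - 84) + 18*m^2 - 156*m - 54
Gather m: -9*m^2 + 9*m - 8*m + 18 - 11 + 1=-9*m^2 + m + 8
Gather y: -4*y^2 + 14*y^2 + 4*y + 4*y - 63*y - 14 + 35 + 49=10*y^2 - 55*y + 70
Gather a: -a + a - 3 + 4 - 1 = 0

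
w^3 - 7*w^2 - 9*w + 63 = (w - 7)*(w - 3)*(w + 3)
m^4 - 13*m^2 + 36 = (m - 3)*(m - 2)*(m + 2)*(m + 3)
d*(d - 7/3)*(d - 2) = d^3 - 13*d^2/3 + 14*d/3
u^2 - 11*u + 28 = (u - 7)*(u - 4)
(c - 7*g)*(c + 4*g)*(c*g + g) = c^3*g - 3*c^2*g^2 + c^2*g - 28*c*g^3 - 3*c*g^2 - 28*g^3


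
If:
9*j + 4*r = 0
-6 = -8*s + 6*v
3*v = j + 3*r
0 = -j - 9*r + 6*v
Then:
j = 0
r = 0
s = 3/4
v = 0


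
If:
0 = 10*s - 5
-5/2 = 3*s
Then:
No Solution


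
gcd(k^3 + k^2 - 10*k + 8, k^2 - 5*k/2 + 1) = k - 2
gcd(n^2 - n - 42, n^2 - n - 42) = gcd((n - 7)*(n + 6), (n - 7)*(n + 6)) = n^2 - n - 42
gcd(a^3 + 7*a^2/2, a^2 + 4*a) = a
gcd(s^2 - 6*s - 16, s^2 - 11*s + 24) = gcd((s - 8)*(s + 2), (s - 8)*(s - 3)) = s - 8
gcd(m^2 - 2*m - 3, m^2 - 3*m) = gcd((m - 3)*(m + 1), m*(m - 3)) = m - 3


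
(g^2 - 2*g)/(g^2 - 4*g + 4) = g/(g - 2)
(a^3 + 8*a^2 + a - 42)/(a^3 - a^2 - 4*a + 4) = (a^2 + 10*a + 21)/(a^2 + a - 2)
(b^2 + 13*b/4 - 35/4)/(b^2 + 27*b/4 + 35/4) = (4*b - 7)/(4*b + 7)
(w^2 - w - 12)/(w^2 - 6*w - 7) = (-w^2 + w + 12)/(-w^2 + 6*w + 7)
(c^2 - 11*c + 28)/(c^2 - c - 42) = (c - 4)/(c + 6)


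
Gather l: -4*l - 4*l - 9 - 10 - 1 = -8*l - 20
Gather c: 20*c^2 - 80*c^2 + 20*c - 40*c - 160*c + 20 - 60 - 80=-60*c^2 - 180*c - 120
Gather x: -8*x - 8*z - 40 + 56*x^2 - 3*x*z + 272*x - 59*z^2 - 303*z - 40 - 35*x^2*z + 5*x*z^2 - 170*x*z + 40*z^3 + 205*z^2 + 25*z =x^2*(56 - 35*z) + x*(5*z^2 - 173*z + 264) + 40*z^3 + 146*z^2 - 286*z - 80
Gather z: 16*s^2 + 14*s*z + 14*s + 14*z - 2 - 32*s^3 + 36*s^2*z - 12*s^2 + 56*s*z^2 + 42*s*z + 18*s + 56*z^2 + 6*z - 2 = -32*s^3 + 4*s^2 + 32*s + z^2*(56*s + 56) + z*(36*s^2 + 56*s + 20) - 4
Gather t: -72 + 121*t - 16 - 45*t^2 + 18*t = -45*t^2 + 139*t - 88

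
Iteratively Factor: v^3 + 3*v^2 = (v)*(v^2 + 3*v) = v*(v + 3)*(v)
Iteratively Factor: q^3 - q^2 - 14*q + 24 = (q + 4)*(q^2 - 5*q + 6) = (q - 2)*(q + 4)*(q - 3)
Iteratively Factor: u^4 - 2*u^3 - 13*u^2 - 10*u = (u + 2)*(u^3 - 4*u^2 - 5*u) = u*(u + 2)*(u^2 - 4*u - 5) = u*(u + 1)*(u + 2)*(u - 5)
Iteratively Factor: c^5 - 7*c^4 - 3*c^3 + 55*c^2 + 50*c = (c - 5)*(c^4 - 2*c^3 - 13*c^2 - 10*c) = (c - 5)*(c + 1)*(c^3 - 3*c^2 - 10*c) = c*(c - 5)*(c + 1)*(c^2 - 3*c - 10) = c*(c - 5)^2*(c + 1)*(c + 2)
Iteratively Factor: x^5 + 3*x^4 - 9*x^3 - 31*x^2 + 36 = (x - 3)*(x^4 + 6*x^3 + 9*x^2 - 4*x - 12) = (x - 3)*(x + 2)*(x^3 + 4*x^2 + x - 6) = (x - 3)*(x - 1)*(x + 2)*(x^2 + 5*x + 6) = (x - 3)*(x - 1)*(x + 2)*(x + 3)*(x + 2)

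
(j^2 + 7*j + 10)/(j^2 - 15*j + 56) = (j^2 + 7*j + 10)/(j^2 - 15*j + 56)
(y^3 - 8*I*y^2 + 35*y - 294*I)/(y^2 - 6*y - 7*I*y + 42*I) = (y^2 - I*y + 42)/(y - 6)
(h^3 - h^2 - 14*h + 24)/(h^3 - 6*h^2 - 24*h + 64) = (h - 3)/(h - 8)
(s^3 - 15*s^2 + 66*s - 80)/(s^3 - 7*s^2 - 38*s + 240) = (s - 2)/(s + 6)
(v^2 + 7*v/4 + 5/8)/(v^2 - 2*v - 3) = (8*v^2 + 14*v + 5)/(8*(v^2 - 2*v - 3))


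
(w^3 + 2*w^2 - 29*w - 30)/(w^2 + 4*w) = (w^3 + 2*w^2 - 29*w - 30)/(w*(w + 4))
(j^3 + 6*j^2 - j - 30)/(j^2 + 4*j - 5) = (j^2 + j - 6)/(j - 1)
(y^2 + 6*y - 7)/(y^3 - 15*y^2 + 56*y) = (y^2 + 6*y - 7)/(y*(y^2 - 15*y + 56))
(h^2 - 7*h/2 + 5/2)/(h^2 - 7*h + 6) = (h - 5/2)/(h - 6)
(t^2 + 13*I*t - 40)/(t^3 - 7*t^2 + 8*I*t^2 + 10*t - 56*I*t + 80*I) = (t + 5*I)/(t^2 - 7*t + 10)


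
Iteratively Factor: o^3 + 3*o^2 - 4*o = (o - 1)*(o^2 + 4*o) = o*(o - 1)*(o + 4)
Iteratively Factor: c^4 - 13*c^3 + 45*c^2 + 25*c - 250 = (c + 2)*(c^3 - 15*c^2 + 75*c - 125) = (c - 5)*(c + 2)*(c^2 - 10*c + 25) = (c - 5)^2*(c + 2)*(c - 5)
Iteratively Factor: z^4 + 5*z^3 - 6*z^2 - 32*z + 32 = (z - 2)*(z^3 + 7*z^2 + 8*z - 16) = (z - 2)*(z - 1)*(z^2 + 8*z + 16) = (z - 2)*(z - 1)*(z + 4)*(z + 4)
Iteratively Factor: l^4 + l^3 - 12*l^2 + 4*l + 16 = (l + 4)*(l^3 - 3*l^2 + 4) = (l - 2)*(l + 4)*(l^2 - l - 2) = (l - 2)^2*(l + 4)*(l + 1)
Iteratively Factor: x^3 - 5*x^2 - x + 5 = (x - 5)*(x^2 - 1) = (x - 5)*(x - 1)*(x + 1)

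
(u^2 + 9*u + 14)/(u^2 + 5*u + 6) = (u + 7)/(u + 3)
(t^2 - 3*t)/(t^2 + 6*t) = (t - 3)/(t + 6)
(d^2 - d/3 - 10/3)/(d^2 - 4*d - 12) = (-3*d^2 + d + 10)/(3*(-d^2 + 4*d + 12))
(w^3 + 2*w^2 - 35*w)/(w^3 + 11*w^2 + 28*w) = (w - 5)/(w + 4)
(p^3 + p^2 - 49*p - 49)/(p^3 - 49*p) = (p + 1)/p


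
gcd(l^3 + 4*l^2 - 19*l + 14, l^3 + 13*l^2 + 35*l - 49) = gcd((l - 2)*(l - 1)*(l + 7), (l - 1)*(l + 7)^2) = l^2 + 6*l - 7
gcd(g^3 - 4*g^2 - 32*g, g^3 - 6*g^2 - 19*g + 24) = g - 8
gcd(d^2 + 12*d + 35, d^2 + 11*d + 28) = d + 7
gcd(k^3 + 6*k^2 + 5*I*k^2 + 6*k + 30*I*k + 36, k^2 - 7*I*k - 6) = k - I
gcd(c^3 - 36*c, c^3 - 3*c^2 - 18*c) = c^2 - 6*c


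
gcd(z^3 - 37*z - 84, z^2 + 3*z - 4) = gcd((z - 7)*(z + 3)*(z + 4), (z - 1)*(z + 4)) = z + 4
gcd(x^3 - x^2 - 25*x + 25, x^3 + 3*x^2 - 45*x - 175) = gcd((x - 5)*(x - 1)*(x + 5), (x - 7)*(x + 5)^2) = x + 5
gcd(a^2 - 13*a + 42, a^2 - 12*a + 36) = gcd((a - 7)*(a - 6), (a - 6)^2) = a - 6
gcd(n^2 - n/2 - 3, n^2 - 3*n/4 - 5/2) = n - 2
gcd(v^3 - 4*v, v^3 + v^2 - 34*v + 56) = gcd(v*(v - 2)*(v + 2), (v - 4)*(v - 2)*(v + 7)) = v - 2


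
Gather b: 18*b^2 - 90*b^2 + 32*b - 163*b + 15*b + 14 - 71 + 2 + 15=-72*b^2 - 116*b - 40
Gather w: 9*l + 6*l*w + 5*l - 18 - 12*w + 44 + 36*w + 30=14*l + w*(6*l + 24) + 56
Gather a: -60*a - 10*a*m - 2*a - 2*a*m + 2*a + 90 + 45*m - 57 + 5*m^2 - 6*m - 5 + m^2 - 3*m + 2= a*(-12*m - 60) + 6*m^2 + 36*m + 30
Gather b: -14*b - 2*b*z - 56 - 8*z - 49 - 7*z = b*(-2*z - 14) - 15*z - 105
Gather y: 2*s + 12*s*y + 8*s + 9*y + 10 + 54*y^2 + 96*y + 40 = 10*s + 54*y^2 + y*(12*s + 105) + 50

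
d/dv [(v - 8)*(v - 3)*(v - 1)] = 3*v^2 - 24*v + 35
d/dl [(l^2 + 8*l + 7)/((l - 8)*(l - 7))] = (-23*l^2 + 98*l + 553)/(l^4 - 30*l^3 + 337*l^2 - 1680*l + 3136)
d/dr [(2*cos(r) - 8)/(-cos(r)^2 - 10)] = 2*(sin(r)^2 + 8*cos(r) + 9)*sin(r)/(cos(r)^2 + 10)^2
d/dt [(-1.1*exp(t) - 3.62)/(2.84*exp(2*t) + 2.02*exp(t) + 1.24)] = (3.124*exp(2*t) + 20.5616*exp(t) + 5.9484)*exp(t)/(8.0656*exp(4*t) + 11.4736*exp(3*t) + 11.1236*exp(2*t) + 5.0096*exp(t) + 1.5376)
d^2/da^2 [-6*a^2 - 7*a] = -12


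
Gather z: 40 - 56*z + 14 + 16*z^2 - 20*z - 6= 16*z^2 - 76*z + 48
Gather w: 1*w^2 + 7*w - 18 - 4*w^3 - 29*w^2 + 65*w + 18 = -4*w^3 - 28*w^2 + 72*w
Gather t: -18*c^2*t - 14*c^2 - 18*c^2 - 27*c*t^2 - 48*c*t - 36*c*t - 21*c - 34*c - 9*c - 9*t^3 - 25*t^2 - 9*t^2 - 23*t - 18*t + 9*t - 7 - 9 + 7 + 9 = -32*c^2 - 64*c - 9*t^3 + t^2*(-27*c - 34) + t*(-18*c^2 - 84*c - 32)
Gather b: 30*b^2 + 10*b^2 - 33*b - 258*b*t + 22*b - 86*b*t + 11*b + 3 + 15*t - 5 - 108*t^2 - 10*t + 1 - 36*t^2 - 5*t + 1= 40*b^2 - 344*b*t - 144*t^2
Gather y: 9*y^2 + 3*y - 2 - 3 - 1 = 9*y^2 + 3*y - 6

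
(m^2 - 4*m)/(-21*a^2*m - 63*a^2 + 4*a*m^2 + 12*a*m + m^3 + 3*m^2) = m*(m - 4)/(-21*a^2*m - 63*a^2 + 4*a*m^2 + 12*a*m + m^3 + 3*m^2)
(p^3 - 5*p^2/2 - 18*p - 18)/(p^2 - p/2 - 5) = (2*p^2 - 9*p - 18)/(2*p - 5)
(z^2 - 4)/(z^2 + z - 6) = (z + 2)/(z + 3)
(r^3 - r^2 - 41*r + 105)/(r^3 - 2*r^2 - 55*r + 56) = (r^2 - 8*r + 15)/(r^2 - 9*r + 8)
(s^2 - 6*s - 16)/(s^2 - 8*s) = (s + 2)/s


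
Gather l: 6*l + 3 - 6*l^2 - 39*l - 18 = -6*l^2 - 33*l - 15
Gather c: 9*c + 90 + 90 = 9*c + 180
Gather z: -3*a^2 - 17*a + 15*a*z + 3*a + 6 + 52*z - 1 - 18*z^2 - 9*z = -3*a^2 - 14*a - 18*z^2 + z*(15*a + 43) + 5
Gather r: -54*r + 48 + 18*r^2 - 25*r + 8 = 18*r^2 - 79*r + 56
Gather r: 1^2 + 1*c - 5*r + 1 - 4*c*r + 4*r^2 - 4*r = c + 4*r^2 + r*(-4*c - 9) + 2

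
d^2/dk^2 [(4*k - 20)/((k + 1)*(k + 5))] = 8*(k^3 - 15*k^2 - 105*k - 185)/(k^6 + 18*k^5 + 123*k^4 + 396*k^3 + 615*k^2 + 450*k + 125)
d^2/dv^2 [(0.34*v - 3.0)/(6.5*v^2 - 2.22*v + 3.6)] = ((40.5096 - 13.26*v)*(6.5*v^2 - 2.22*v + 3.6) + (0.34*v - 3.0)*(13.0*v - 2.22)*(26.0*v - 4.44))/(6.5*v^2 - 2.22*v + 3.6)^3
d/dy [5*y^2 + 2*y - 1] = 10*y + 2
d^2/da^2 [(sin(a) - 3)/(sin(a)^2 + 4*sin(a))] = (-sin(a)^2 + 16*sin(a) + 38 + 30/sin(a) - 72/sin(a)^2 - 96/sin(a)^3)/(sin(a) + 4)^3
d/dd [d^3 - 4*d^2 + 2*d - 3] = 3*d^2 - 8*d + 2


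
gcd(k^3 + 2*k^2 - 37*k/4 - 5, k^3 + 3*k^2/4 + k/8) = k + 1/2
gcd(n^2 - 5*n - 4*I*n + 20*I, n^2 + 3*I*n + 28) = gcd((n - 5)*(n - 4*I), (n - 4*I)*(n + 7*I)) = n - 4*I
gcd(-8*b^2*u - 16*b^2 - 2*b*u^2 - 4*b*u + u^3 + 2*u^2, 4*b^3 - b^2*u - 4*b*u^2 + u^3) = -4*b + u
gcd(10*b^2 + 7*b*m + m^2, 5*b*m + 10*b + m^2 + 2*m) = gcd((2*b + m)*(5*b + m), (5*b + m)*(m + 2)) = 5*b + m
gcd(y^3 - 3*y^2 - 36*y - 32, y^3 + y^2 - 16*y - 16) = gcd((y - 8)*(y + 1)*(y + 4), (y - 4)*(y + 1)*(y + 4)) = y^2 + 5*y + 4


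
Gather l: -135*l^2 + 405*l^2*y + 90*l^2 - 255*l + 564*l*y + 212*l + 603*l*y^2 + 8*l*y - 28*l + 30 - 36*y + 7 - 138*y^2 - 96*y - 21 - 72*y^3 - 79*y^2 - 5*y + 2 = l^2*(405*y - 45) + l*(603*y^2 + 572*y - 71) - 72*y^3 - 217*y^2 - 137*y + 18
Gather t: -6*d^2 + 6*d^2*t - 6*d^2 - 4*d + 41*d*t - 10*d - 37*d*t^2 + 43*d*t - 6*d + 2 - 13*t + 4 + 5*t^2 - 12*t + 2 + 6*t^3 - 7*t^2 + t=-12*d^2 - 20*d + 6*t^3 + t^2*(-37*d - 2) + t*(6*d^2 + 84*d - 24) + 8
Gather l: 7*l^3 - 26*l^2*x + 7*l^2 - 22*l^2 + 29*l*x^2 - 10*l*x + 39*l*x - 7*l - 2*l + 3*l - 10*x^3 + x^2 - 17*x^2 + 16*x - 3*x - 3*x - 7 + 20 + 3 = 7*l^3 + l^2*(-26*x - 15) + l*(29*x^2 + 29*x - 6) - 10*x^3 - 16*x^2 + 10*x + 16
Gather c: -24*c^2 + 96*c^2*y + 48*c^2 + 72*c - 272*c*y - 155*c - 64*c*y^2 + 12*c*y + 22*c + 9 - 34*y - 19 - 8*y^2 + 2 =c^2*(96*y + 24) + c*(-64*y^2 - 260*y - 61) - 8*y^2 - 34*y - 8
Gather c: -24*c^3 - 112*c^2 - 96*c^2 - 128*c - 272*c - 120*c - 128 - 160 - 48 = -24*c^3 - 208*c^2 - 520*c - 336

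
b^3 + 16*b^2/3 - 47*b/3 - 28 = (b - 3)*(b + 4/3)*(b + 7)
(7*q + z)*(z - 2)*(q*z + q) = 7*q^2*z^2 - 7*q^2*z - 14*q^2 + q*z^3 - q*z^2 - 2*q*z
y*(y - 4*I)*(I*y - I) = I*y^3 + 4*y^2 - I*y^2 - 4*y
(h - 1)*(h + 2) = h^2 + h - 2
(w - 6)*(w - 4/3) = w^2 - 22*w/3 + 8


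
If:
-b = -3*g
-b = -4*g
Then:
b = 0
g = 0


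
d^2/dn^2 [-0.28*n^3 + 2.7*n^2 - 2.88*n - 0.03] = 5.4 - 1.68*n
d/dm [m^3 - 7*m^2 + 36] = m*(3*m - 14)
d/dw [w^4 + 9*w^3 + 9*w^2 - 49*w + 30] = 4*w^3 + 27*w^2 + 18*w - 49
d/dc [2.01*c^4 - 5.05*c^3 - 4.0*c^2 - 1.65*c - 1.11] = 8.04*c^3 - 15.15*c^2 - 8.0*c - 1.65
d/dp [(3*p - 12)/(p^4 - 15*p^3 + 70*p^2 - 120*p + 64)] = 3*(-3*p^2 + 22*p - 26)/(p^6 - 22*p^5 + 173*p^4 - 604*p^3 + 1028*p^2 - 832*p + 256)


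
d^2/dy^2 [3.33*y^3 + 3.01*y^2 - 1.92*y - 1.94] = 19.98*y + 6.02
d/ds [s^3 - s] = 3*s^2 - 1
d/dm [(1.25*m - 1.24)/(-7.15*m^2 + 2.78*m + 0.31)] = (8.9375*m^2 - 17.732*m + 3.8347)/(51.1225*m^4 - 39.754*m^3 + 3.2954*m^2 + 1.7236*m + 0.0961)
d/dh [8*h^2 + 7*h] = 16*h + 7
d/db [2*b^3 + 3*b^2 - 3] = 6*b*(b + 1)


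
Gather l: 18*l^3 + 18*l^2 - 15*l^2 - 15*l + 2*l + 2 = 18*l^3 + 3*l^2 - 13*l + 2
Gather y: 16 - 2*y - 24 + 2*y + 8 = 0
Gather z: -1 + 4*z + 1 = 4*z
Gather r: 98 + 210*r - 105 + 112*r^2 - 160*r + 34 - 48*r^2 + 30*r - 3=64*r^2 + 80*r + 24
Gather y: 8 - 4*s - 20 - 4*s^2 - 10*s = -4*s^2 - 14*s - 12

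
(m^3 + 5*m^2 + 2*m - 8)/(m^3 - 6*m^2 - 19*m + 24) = (m^2 + 6*m + 8)/(m^2 - 5*m - 24)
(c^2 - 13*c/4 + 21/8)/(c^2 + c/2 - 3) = (c - 7/4)/(c + 2)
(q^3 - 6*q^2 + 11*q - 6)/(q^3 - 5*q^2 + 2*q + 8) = (q^2 - 4*q + 3)/(q^2 - 3*q - 4)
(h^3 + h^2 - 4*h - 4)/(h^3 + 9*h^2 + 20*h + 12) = (h - 2)/(h + 6)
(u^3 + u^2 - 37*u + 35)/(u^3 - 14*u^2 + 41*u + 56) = (u^3 + u^2 - 37*u + 35)/(u^3 - 14*u^2 + 41*u + 56)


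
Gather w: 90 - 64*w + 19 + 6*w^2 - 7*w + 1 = 6*w^2 - 71*w + 110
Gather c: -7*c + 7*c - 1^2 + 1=0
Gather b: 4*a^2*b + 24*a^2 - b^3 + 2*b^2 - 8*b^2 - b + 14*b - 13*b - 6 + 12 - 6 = 4*a^2*b + 24*a^2 - b^3 - 6*b^2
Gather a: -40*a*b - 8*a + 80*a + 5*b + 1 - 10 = a*(72 - 40*b) + 5*b - 9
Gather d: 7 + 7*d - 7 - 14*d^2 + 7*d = -14*d^2 + 14*d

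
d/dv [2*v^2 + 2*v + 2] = 4*v + 2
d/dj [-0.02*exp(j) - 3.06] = -0.02*exp(j)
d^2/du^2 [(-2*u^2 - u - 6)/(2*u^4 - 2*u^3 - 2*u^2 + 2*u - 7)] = 4*(-12*u^8 - 112*u^6 + 204*u^5 - 144*u^4 - 100*u^3 - 168*u^2 + 183*u - 26)/(8*u^12 - 24*u^11 + 64*u^9 - 132*u^8 + 120*u^7 + 148*u^6 - 336*u^5 + 354*u^4 - 118*u^3 - 378*u^2 + 294*u - 343)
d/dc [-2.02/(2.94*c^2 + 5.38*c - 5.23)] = (11.8776*c + 10.8676)/(2.94*c^2 + 5.38*c - 5.23)^2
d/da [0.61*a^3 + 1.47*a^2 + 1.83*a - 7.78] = 1.83*a^2 + 2.94*a + 1.83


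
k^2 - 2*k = k*(k - 2)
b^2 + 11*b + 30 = (b + 5)*(b + 6)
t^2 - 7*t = t*(t - 7)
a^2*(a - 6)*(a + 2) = a^4 - 4*a^3 - 12*a^2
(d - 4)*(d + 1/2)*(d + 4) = d^3 + d^2/2 - 16*d - 8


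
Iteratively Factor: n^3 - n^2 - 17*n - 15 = (n + 3)*(n^2 - 4*n - 5) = (n - 5)*(n + 3)*(n + 1)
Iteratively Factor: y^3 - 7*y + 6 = (y - 1)*(y^2 + y - 6) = (y - 1)*(y + 3)*(y - 2)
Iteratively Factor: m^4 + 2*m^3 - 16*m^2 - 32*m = (m - 4)*(m^3 + 6*m^2 + 8*m) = (m - 4)*(m + 4)*(m^2 + 2*m) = m*(m - 4)*(m + 4)*(m + 2)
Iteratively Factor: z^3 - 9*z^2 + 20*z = (z - 5)*(z^2 - 4*z) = (z - 5)*(z - 4)*(z)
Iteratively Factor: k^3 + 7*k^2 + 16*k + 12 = (k + 3)*(k^2 + 4*k + 4) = (k + 2)*(k + 3)*(k + 2)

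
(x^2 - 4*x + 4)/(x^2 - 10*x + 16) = (x - 2)/(x - 8)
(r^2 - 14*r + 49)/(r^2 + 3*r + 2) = (r^2 - 14*r + 49)/(r^2 + 3*r + 2)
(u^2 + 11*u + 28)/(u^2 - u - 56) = (u + 4)/(u - 8)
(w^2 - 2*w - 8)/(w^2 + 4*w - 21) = (w^2 - 2*w - 8)/(w^2 + 4*w - 21)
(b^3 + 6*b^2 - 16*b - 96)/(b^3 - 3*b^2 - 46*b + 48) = (b^2 - 16)/(b^2 - 9*b + 8)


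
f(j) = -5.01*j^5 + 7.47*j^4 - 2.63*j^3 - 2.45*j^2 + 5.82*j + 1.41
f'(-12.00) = -572140.98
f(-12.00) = 1405669.65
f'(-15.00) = -1370697.18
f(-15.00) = 4190876.61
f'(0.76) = 2.30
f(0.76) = 4.49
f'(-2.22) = -957.55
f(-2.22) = 456.78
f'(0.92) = -0.04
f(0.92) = 4.69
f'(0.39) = 3.90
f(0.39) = 3.28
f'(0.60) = 3.25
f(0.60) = 4.03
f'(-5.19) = -22533.56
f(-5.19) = 24558.53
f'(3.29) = -1966.52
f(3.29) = -1155.58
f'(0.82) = 1.65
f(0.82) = 4.60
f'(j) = -25.05*j^4 + 29.88*j^3 - 7.89*j^2 - 4.9*j + 5.82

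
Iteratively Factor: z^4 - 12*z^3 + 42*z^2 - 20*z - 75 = (z - 3)*(z^3 - 9*z^2 + 15*z + 25) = (z - 5)*(z - 3)*(z^2 - 4*z - 5) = (z - 5)^2*(z - 3)*(z + 1)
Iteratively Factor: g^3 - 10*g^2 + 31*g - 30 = (g - 3)*(g^2 - 7*g + 10) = (g - 3)*(g - 2)*(g - 5)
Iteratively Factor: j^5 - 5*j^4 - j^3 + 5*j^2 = (j - 5)*(j^4 - j^2) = (j - 5)*(j - 1)*(j^3 + j^2) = j*(j - 5)*(j - 1)*(j^2 + j) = j*(j - 5)*(j - 1)*(j + 1)*(j)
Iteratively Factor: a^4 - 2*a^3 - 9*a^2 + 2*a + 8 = (a - 4)*(a^3 + 2*a^2 - a - 2) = (a - 4)*(a - 1)*(a^2 + 3*a + 2) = (a - 4)*(a - 1)*(a + 1)*(a + 2)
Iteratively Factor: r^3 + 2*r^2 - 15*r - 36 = (r + 3)*(r^2 - r - 12) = (r - 4)*(r + 3)*(r + 3)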